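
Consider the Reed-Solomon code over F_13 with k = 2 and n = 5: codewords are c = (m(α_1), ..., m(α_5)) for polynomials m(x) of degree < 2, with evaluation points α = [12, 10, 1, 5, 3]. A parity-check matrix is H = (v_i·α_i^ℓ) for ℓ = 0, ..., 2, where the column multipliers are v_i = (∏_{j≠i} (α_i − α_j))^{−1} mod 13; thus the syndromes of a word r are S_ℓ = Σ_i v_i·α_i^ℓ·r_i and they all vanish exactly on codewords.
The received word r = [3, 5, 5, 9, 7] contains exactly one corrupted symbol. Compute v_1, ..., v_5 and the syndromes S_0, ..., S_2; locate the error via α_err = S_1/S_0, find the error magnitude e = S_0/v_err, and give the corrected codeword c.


S = (8, 2, 7), error at position 2, error magnitude e = 4, c = [3, 1, 5, 9, 7].

Step 1: column multipliers v_i = (∏_{j≠i}(α_i − α_j))^{−1} mod 13.
  i = 1 (α = 12): (12−10)(12−1)(12−5)(12−3) = 2·11·7·9 = 1386 ≡ 8, so v_1 = 8^{−1} = 5 (mod 13).
  i = 2 (α = 10): (10−12)(10−1)(10−5)(10−3) = (−2)·9·5·7 = −630 ≡ 7, so v_2 = 7^{−1} = 2 (mod 13).
  i = 3 (α = 1): (1−12)(1−10)(1−5)(1−3) = (−11)·(−9)·(−4)·(−2) = 792 ≡ 12, so v_3 = 12^{−1} = 12 (mod 13).
  i = 4 (α = 5): (5−12)(5−10)(5−1)(5−3) = (−7)·(−5)·4·2 = 280 ≡ 7, so v_4 = 7^{−1} = 2 (mod 13).
  i = 5 (α = 3): (3−12)(3−10)(3−1)(3−5) = (−9)·(−7)·2·(−2) = −252 ≡ 8, so v_5 = 8^{−1} = 5 (mod 13).
  v = [5, 2, 12, 2, 5].
Step 2: syndromes of r = [3, 5, 5, 9, 7] (all sums mod 13).
  S_0 = Σ v_i r_i = 5·3 + 2·5 + 12·5 + 2·9 + 5·7 = 138 ≡ 8.
  S_1 = Σ v_i α_i r_i = 5·12·3 + 2·10·5 + 12·1·5 + 2·5·9 + 5·3·7 = 535 ≡ 2.
  α_i^2 mod 13 = [1, 9, 1, 12, 9].
  S_2 = Σ v_i α_i^2 r_i = 5·1·3 + 2·9·5 + 12·1·5 + 2·12·9 + 5·9·7 = 696 ≡ 7.
  S = (8, 2, 7) ≠ 0, so r is not a codeword (an error is present).
Step 3: locate the error. For a single error e at position i, S_ℓ = v_i·e·α_i^ℓ, so α_err = S_1/S_0.
  S_0^{−1} = 8^{−1} = 5 (mod 13), so α_err = 2·5 = 10 ≡ 10 = α_2. Error position i = 2.
  Consistency check: S_2/S_1 = 7·7 = 49 ≡ 10 = α_err ✓ (single-error assumption holds).
Step 4: error magnitude e = S_0/v_2 = S_0·∏_{j≠2}(α_2 − α_j) = 8·7 = 56 ≡ 4 (mod 13).
Step 5: correct position 2: c_2 = r_2 − e = 5 − 4 ≡ 1 (mod 13). Hence c = [3, 1, 5, 9, 7].
  Check: interpolating c through the α_i gives m(x) = 4 + 1·x (degree < 2) with m(α_i) = c_i for every i, so c is indeed a codeword.


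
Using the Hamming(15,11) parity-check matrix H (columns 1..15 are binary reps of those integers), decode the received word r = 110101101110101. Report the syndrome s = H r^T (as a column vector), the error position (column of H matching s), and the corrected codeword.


s = (1, 1, 0, 0)^T, error position = 12, corrected codeword c = 110101101111101

Compute s = H r^T mod 2 one row at a time:
  s_1 = 0 + 1 + 1 + 1 + 0 + 1 + 0 + 1 = 5 ≡ 1 (mod 2).
  s_2 = 1 + 0 + 1 + 1 + 0 + 1 + 0 + 1 = 5 ≡ 1 (mod 2).
  s_3 = 1 + 0 + 1 + 1 + 1 + 1 + 0 + 1 = 6 ≡ 0 (mod 2).
  s_4 = 1 + 0 + 0 + 1 + 1 + 1 + 1 + 1 = 6 ≡ 0 (mod 2).
s = (1, 1, 0, 0)^T — this equals column 12 of H (binary 1100), so error is at position 12.
Correct: flip bit 12 of r = 110101101110101 to get c = 110101101111101.


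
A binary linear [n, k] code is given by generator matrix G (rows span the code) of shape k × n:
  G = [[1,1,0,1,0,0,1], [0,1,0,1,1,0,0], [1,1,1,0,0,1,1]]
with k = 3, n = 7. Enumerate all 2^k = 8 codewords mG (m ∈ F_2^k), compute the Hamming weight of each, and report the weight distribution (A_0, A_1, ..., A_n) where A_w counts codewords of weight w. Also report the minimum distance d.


Weight distribution: A_0 = 1, A_3 = 3, A_4 = 2, A_5 = 1, A_6 = 1. Minimum distance d = 3.

Enumerate all 2^3 = 8 messages m ∈ F_2^3.
For each, compute codeword c = mG in F_2^7, then tally its weight.
  m = 000 → c = 0000000, weight = 0.
  m = 100 → c = 1101001, weight = 4.
  m = 010 → c = 0101100, weight = 3.
  m = 110 → c = 1000101, weight = 3.
  m = 001 → c = 1110011, weight = 5.
  m = 101 → c = 0011010, weight = 3.
  m = 011 → c = 1011111, weight = 6.
  m = 111 → c = 0110110, weight = 4.
Tally weights:
  weight 0: 1 codewords.
  weight 3: 3 codewords.
  weight 4: 2 codewords.
  weight 5: 1 codewords.
  weight 6: 1 codewords.
Minimum distance d = smallest w > 0 with A_w > 0 = 3.
Sanity: Σ A_w = 8 = 2^3 = 8 ✓.


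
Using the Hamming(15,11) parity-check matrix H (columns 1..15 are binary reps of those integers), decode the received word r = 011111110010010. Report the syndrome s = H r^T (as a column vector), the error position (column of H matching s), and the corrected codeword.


s = (1, 1, 0, 0)^T, error position = 12, corrected codeword c = 011111110011010

Compute s = H r^T mod 2 one row at a time:
  s_1 = 1 + 0 + 0 + 1 + 0 + 0 + 1 + 0 = 3 ≡ 1 (mod 2).
  s_2 = 1 + 1 + 1 + 1 + 0 + 0 + 1 + 0 = 5 ≡ 1 (mod 2).
  s_3 = 1 + 1 + 1 + 1 + 0 + 1 + 1 + 0 = 6 ≡ 0 (mod 2).
  s_4 = 0 + 1 + 1 + 1 + 0 + 1 + 0 + 0 = 4 ≡ 0 (mod 2).
s = (1, 1, 0, 0)^T — this equals column 12 of H (binary 1100), so error is at position 12.
Correct: flip bit 12 of r = 011111110010010 to get c = 011111110011010.


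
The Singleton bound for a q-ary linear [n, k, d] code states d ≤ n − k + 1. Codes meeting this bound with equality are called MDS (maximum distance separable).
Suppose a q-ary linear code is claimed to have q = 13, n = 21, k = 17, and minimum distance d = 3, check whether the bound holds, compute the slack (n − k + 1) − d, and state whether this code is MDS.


Singleton RHS = n − k + 1 = 5, slack = 2, bound satisfied, not MDS.

Singleton bound: d ≤ n − k + 1.
Here n = 21, k = 17, so n − k + 1 = 5.
Given d = 3, check d ≤ 5: YES.
Slack = (n − k + 1) − d = 2.
The code is NOT MDS (slack = 2 > 0).
Description: the claimed parameters are [21, 17, 3]_13; such a code would be non-MDS.


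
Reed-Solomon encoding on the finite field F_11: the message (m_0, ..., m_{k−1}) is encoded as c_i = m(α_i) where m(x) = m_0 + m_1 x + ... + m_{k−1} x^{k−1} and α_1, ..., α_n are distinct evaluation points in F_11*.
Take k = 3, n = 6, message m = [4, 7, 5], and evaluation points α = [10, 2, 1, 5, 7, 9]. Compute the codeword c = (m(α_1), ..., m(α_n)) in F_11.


c = [2, 5, 5, 10, 1, 10]

Message polynomial: m(x) = 4 + 7·x + 5·x^2 (mod 11).
For each evaluation point α_i, compute m(α_i) mod 11:
  α_1 = 10: Horner steps 5 → 2 → 2, so m(10) = 2.
  α_2 = 2: Horner steps 5 → 6 → 5, so m(2) = 5.
  α_3 = 1: Horner steps 5 → 1 → 5, so m(1) = 5.
  α_4 = 5: Horner steps 5 → 10 → 10, so m(5) = 10.
  α_5 = 7: Horner steps 5 → 9 → 1, so m(7) = 1.
  α_6 = 9: Horner steps 5 → 8 → 10, so m(9) = 10.
Codeword c = [2, 5, 5, 10, 1, 10] ∈ F_11^6.


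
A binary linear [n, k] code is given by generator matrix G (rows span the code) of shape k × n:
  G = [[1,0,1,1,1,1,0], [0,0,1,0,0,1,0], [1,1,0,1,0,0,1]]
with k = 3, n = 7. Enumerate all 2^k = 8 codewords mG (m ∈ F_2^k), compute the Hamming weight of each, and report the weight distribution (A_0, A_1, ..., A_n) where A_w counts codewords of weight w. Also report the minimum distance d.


Weight distribution: A_0 = 1, A_2 = 1, A_3 = 2, A_4 = 1, A_5 = 2, A_6 = 1. Minimum distance d = 2.

Enumerate all 2^3 = 8 messages m ∈ F_2^3.
For each, compute codeword c = mG in F_2^7, then tally its weight.
  m = 000 → c = 0000000, weight = 0.
  m = 100 → c = 1011110, weight = 5.
  m = 010 → c = 0010010, weight = 2.
  m = 110 → c = 1001100, weight = 3.
  m = 001 → c = 1101001, weight = 4.
  m = 101 → c = 0110111, weight = 5.
  m = 011 → c = 1111011, weight = 6.
  m = 111 → c = 0100101, weight = 3.
Tally weights:
  weight 0: 1 codewords.
  weight 2: 1 codewords.
  weight 3: 2 codewords.
  weight 4: 1 codewords.
  weight 5: 2 codewords.
  weight 6: 1 codewords.
Minimum distance d = smallest w > 0 with A_w > 0 = 2.
Sanity: Σ A_w = 8 = 2^3 = 8 ✓.


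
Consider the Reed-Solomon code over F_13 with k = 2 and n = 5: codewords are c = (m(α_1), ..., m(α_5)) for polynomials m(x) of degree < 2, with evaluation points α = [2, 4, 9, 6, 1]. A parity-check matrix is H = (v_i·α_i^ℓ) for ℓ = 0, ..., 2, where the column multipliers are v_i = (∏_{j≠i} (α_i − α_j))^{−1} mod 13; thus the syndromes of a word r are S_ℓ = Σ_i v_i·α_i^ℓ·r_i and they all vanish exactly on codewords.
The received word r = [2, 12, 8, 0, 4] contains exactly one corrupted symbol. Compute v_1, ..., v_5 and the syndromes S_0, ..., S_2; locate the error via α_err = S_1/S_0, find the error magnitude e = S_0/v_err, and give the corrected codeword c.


S = (12, 11, 9), error at position 1, error magnitude e = 4, c = [11, 12, 8, 0, 4].

Step 1: column multipliers v_i = (∏_{j≠i}(α_i − α_j))^{−1} mod 13.
  i = 1 (α = 2): (2−4)(2−9)(2−6)(2−1) = (−2)·(−7)·(−4)·1 = −56 ≡ 9, so v_1 = 9^{−1} = 3 (mod 13).
  i = 2 (α = 4): (4−2)(4−9)(4−6)(4−1) = 2·(−5)·(−2)·3 = 60 ≡ 8, so v_2 = 8^{−1} = 5 (mod 13).
  i = 3 (α = 9): (9−2)(9−4)(9−6)(9−1) = 7·5·3·8 = 840 ≡ 8, so v_3 = 8^{−1} = 5 (mod 13).
  i = 4 (α = 6): (6−2)(6−4)(6−9)(6−1) = 4·2·(−3)·5 = −120 ≡ 10, so v_4 = 10^{−1} = 4 (mod 13).
  i = 5 (α = 1): (1−2)(1−4)(1−9)(1−6) = (−1)·(−3)·(−8)·(−5) = 120 ≡ 3, so v_5 = 3^{−1} = 9 (mod 13).
  v = [3, 5, 5, 4, 9].
Step 2: syndromes of r = [2, 12, 8, 0, 4] (all sums mod 13).
  S_0 = Σ v_i r_i = 3·2 + 5·12 + 5·8 + 4·0 + 9·4 = 142 ≡ 12.
  S_1 = Σ v_i α_i r_i = 3·2·2 + 5·4·12 + 5·9·8 + 4·6·0 + 9·1·4 = 648 ≡ 11.
  α_i^2 mod 13 = [4, 3, 3, 10, 1].
  S_2 = Σ v_i α_i^2 r_i = 3·4·2 + 5·3·12 + 5·3·8 + 4·10·0 + 9·1·4 = 360 ≡ 9.
  S = (12, 11, 9) ≠ 0, so r is not a codeword (an error is present).
Step 3: locate the error. For a single error e at position i, S_ℓ = v_i·e·α_i^ℓ, so α_err = S_1/S_0.
  S_0^{−1} = 12^{−1} = 12 (mod 13), so α_err = 11·12 = 132 ≡ 2 = α_1. Error position i = 1.
  Consistency check: S_2/S_1 = 9·6 = 54 ≡ 2 = α_err ✓ (single-error assumption holds).
Step 4: error magnitude e = S_0/v_1 = S_0·∏_{j≠1}(α_1 − α_j) = 12·9 = 108 ≡ 4 (mod 13).
Step 5: correct position 1: c_1 = r_1 − e = 2 − 4 ≡ 11 (mod 13). Hence c = [11, 12, 8, 0, 4].
  Check: interpolating c through the α_i gives m(x) = 10 + 7·x (degree < 2) with m(α_i) = c_i for every i, so c is indeed a codeword.


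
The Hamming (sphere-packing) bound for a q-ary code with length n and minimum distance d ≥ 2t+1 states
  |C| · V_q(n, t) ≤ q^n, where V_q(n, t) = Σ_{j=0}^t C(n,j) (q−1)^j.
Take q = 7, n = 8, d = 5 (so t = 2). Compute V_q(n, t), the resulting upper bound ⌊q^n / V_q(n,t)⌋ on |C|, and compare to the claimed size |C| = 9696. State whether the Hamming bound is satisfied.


V_q(n, t) = 1057, q^n = 5764801, Hamming bound = 5453, |C| = 9696 > bound (violated).

Step 1: Compute V_q(n, t) = Σ_{j=0}^2 C(n, j) (q−1)^j.
  j = 0: C(8,0)·(6)^0 = 1·1 = 1.
  j = 1: C(8,1)·(6)^1 = 8·6 = 48.
  j = 2: C(8,2)·(6)^2 = 28·36 = 1008.
  V_q(n, t) = 1 + 48 + 1008 = 1057.
Step 2: q^n = 7^8 = 5764801.
Step 3: Hamming bound ⌊q^n / V_q(n,t)⌋ = ⌊5764801/1057⌋ = 5453.
Step 4: Compare |C| = 9696 to 5453: violated.
The claimed |C| lies above the Hamming bound, so no 7-ary code of length 8 with d ≥ 5 can have 9696 codewords.


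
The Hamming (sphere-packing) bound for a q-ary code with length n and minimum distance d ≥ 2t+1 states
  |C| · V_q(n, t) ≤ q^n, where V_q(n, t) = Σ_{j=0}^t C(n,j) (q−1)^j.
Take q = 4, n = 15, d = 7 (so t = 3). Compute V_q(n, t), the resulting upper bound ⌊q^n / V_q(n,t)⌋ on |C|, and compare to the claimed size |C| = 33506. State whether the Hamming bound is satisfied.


V_q(n, t) = 13276, q^n = 1073741824, Hamming bound = 80878, |C| = 33506 ≤ bound (satisfied).

Step 1: Compute V_q(n, t) = Σ_{j=0}^3 C(n, j) (q−1)^j.
  j = 0: C(15,0)·(3)^0 = 1·1 = 1.
  j = 1: C(15,1)·(3)^1 = 15·3 = 45.
  j = 2: C(15,2)·(3)^2 = 105·9 = 945.
  j = 3: C(15,3)·(3)^3 = 455·27 = 12285.
  V_q(n, t) = 1 + 45 + 945 + 12285 = 13276.
Step 2: q^n = 4^15 = 1073741824.
Step 3: Hamming bound ⌊q^n / V_q(n,t)⌋ = ⌊1073741824/13276⌋ = 80878.
Step 4: Compare |C| = 33506 to 80878: satisfied.
The claimed |C| lies below the Hamming bound.


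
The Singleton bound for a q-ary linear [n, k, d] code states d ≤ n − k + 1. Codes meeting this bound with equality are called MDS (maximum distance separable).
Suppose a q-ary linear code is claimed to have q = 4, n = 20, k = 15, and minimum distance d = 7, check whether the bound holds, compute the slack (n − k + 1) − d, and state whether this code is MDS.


Singleton RHS = n − k + 1 = 6, slack = -1, bound violated (no such code; not MDS).

Singleton bound: d ≤ n − k + 1.
Here n = 20, k = 15, so n − k + 1 = 6.
Given d = 7, check d ≤ 6: NO.
Slack = (n − k + 1) − d = -1.
The slack is negative: d = 7 exceeds n − k + 1 = 6 by 1, so the Singleton bound is violated and no linear [20, 15, 7]_4 code can exist. In particular it is not MDS (MDS requires d = n − k + 1 exactly).
Description: the claimed parameters are [20, 15, 7]_4; such a code would be impossible (violates the Singleton bound).


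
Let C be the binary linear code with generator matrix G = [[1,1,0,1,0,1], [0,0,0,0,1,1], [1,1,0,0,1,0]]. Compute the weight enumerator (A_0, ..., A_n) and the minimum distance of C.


Weight distribution: A_0 = 1, A_1 = 1, A_2 = 1, A_3 = 3, A_4 = 2. Minimum distance d = 1.

Enumerate all 2^3 = 8 messages m ∈ F_2^3.
For each, compute codeword c = mG in F_2^6, then tally its weight.
  m = 000 → c = 000000, weight = 0.
  m = 100 → c = 110101, weight = 4.
  m = 010 → c = 000011, weight = 2.
  m = 110 → c = 110110, weight = 4.
  m = 001 → c = 110010, weight = 3.
  m = 101 → c = 000111, weight = 3.
  m = 011 → c = 110001, weight = 3.
  m = 111 → c = 000100, weight = 1.
Tally weights:
  weight 0: 1 codewords.
  weight 1: 1 codewords.
  weight 2: 1 codewords.
  weight 3: 3 codewords.
  weight 4: 2 codewords.
Minimum distance d = smallest w > 0 with A_w > 0 = 1.
Sanity: Σ A_w = 8 = 2^3 = 8 ✓.


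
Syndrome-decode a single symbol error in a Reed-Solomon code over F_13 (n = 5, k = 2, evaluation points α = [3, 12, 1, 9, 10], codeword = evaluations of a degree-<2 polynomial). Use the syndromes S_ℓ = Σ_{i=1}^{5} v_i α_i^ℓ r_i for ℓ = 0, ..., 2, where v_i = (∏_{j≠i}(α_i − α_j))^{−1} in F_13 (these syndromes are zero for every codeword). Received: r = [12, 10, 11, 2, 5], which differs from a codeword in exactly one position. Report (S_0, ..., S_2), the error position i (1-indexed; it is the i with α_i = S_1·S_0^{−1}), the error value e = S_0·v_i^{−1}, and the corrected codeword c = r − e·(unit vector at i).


S = (12, 3, 4), error at position 5, error magnitude e = 9, c = [12, 10, 11, 2, 9].

Step 1: column multipliers v_i = (∏_{j≠i}(α_i − α_j))^{−1} mod 13.
  i = 1 (α = 3): (3−12)(3−1)(3−9)(3−10) = (−9)·2·(−6)·(−7) = −756 ≡ 11, so v_1 = 11^{−1} = 6 (mod 13).
  i = 2 (α = 12): (12−3)(12−1)(12−9)(12−10) = 9·11·3·2 = 594 ≡ 9, so v_2 = 9^{−1} = 3 (mod 13).
  i = 3 (α = 1): (1−3)(1−12)(1−9)(1−10) = (−2)·(−11)·(−8)·(−9) = 1584 ≡ 11, so v_3 = 11^{−1} = 6 (mod 13).
  i = 4 (α = 9): (9−3)(9−12)(9−1)(9−10) = 6·(−3)·8·(−1) = 144 ≡ 1, so v_4 = 1^{−1} = 1 (mod 13).
  i = 5 (α = 10): (10−3)(10−12)(10−1)(10−9) = 7·(−2)·9·1 = −126 ≡ 4, so v_5 = 4^{−1} = 10 (mod 13).
  v = [6, 3, 6, 1, 10].
Step 2: syndromes of r = [12, 10, 11, 2, 5] (all sums mod 13).
  S_0 = Σ v_i r_i = 6·12 + 3·10 + 6·11 + 1·2 + 10·5 = 220 ≡ 12.
  S_1 = Σ v_i α_i r_i = 6·3·12 + 3·12·10 + 6·1·11 + 1·9·2 + 10·10·5 = 1160 ≡ 3.
  α_i^2 mod 13 = [9, 1, 1, 3, 9].
  S_2 = Σ v_i α_i^2 r_i = 6·9·12 + 3·1·10 + 6·1·11 + 1·3·2 + 10·9·5 = 1200 ≡ 4.
  S = (12, 3, 4) ≠ 0, so r is not a codeword (an error is present).
Step 3: locate the error. For a single error e at position i, S_ℓ = v_i·e·α_i^ℓ, so α_err = S_1/S_0.
  S_0^{−1} = 12^{−1} = 12 (mod 13), so α_err = 3·12 = 36 ≡ 10 = α_5. Error position i = 5.
  Consistency check: S_2/S_1 = 4·9 = 36 ≡ 10 = α_err ✓ (single-error assumption holds).
Step 4: error magnitude e = S_0/v_5 = S_0·∏_{j≠5}(α_5 − α_j) = 12·4 = 48 ≡ 9 (mod 13).
Step 5: correct position 5: c_5 = r_5 − e = 5 − 9 ≡ 9 (mod 13). Hence c = [12, 10, 11, 2, 9].
  Check: interpolating c through the α_i gives m(x) = 4 + 7·x (degree < 2) with m(α_i) = c_i for every i, so c is indeed a codeword.


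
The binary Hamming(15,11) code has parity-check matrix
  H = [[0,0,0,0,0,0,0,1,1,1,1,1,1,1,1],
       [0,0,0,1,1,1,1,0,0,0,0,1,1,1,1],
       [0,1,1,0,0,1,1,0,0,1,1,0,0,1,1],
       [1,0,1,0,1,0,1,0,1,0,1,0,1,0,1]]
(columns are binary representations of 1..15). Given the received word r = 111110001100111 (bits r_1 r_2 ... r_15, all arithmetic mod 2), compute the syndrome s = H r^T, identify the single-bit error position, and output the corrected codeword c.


s = (1, 1, 1, 0)^T, error position = 14, corrected codeword c = 111110001100101

Compute s = H r^T mod 2 one row at a time:
  s_1 = 0 + 1 + 1 + 0 + 0 + 1 + 1 + 1 = 5 ≡ 1 (mod 2).
  s_2 = 1 + 1 + 0 + 0 + 0 + 1 + 1 + 1 = 5 ≡ 1 (mod 2).
  s_3 = 1 + 1 + 0 + 0 + 1 + 0 + 1 + 1 = 5 ≡ 1 (mod 2).
  s_4 = 1 + 1 + 1 + 0 + 1 + 0 + 1 + 1 = 6 ≡ 0 (mod 2).
s = (1, 1, 1, 0)^T — this equals column 14 of H (binary 1110), so error is at position 14.
Correct: flip bit 14 of r = 111110001100111 to get c = 111110001100101.


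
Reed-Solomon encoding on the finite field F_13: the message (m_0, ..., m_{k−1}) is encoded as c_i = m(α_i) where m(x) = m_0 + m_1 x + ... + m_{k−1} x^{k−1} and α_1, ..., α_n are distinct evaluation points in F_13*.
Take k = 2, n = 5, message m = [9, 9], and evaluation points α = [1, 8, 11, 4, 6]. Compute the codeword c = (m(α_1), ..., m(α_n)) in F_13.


c = [5, 3, 4, 6, 11]

Message polynomial: m(x) = 9 + 9·x (mod 13).
For each evaluation point α_i, compute m(α_i) mod 13:
  α_1 = 1: Horner steps 9 → 5, so m(1) = 5.
  α_2 = 8: Horner steps 9 → 3, so m(8) = 3.
  α_3 = 11: Horner steps 9 → 4, so m(11) = 4.
  α_4 = 4: Horner steps 9 → 6, so m(4) = 6.
  α_5 = 6: Horner steps 9 → 11, so m(6) = 11.
Codeword c = [5, 3, 4, 6, 11] ∈ F_13^5.


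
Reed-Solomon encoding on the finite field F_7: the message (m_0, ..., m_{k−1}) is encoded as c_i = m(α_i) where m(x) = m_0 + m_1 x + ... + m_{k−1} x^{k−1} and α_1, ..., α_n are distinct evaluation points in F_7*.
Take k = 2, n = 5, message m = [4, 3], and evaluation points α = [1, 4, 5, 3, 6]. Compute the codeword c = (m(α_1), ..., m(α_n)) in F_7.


c = [0, 2, 5, 6, 1]

Message polynomial: m(x) = 4 + 3·x (mod 7).
For each evaluation point α_i, compute m(α_i) mod 7:
  α_1 = 1: Horner steps 3 → 0, so m(1) = 0.
  α_2 = 4: Horner steps 3 → 2, so m(4) = 2.
  α_3 = 5: Horner steps 3 → 5, so m(5) = 5.
  α_4 = 3: Horner steps 3 → 6, so m(3) = 6.
  α_5 = 6: Horner steps 3 → 1, so m(6) = 1.
Codeword c = [0, 2, 5, 6, 1] ∈ F_7^5.


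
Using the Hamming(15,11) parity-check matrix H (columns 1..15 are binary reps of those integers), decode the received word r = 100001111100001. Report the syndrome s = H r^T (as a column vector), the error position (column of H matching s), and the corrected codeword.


s = (0, 1, 0, 0)^T, error position = 4, corrected codeword c = 100101111100001

Compute s = H r^T mod 2 one row at a time:
  s_1 = 1 + 1 + 1 + 0 + 0 + 0 + 0 + 1 = 4 ≡ 0 (mod 2).
  s_2 = 0 + 0 + 1 + 1 + 0 + 0 + 0 + 1 = 3 ≡ 1 (mod 2).
  s_3 = 0 + 0 + 1 + 1 + 1 + 0 + 0 + 1 = 4 ≡ 0 (mod 2).
  s_4 = 1 + 0 + 0 + 1 + 1 + 0 + 0 + 1 = 4 ≡ 0 (mod 2).
s = (0, 1, 0, 0)^T — this equals column 4 of H (binary 0100), so error is at position 4.
Correct: flip bit 4 of r = 100001111100001 to get c = 100101111100001.


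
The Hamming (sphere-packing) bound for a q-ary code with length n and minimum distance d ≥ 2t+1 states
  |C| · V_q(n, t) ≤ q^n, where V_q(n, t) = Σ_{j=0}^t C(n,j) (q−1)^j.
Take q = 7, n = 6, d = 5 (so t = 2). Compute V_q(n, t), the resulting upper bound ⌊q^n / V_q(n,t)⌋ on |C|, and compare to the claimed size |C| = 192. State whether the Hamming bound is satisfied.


V_q(n, t) = 577, q^n = 117649, Hamming bound = 203, |C| = 192 ≤ bound (satisfied).

Step 1: Compute V_q(n, t) = Σ_{j=0}^2 C(n, j) (q−1)^j.
  j = 0: C(6,0)·(6)^0 = 1·1 = 1.
  j = 1: C(6,1)·(6)^1 = 6·6 = 36.
  j = 2: C(6,2)·(6)^2 = 15·36 = 540.
  V_q(n, t) = 1 + 36 + 540 = 577.
Step 2: q^n = 7^6 = 117649.
Step 3: Hamming bound ⌊q^n / V_q(n,t)⌋ = ⌊117649/577⌋ = 203.
Step 4: Compare |C| = 192 to 203: satisfied.
The claimed |C| lies below the Hamming bound.


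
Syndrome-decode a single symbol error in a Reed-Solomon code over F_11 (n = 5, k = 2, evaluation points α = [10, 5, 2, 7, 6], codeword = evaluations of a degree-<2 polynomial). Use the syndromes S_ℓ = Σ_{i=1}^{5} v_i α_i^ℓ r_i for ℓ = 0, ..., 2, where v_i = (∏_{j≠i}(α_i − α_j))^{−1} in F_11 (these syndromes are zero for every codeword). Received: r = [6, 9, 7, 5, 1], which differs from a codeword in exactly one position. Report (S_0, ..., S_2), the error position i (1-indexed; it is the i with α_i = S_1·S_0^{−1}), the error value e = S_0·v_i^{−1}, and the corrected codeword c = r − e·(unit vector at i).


S = (4, 9, 1), error at position 2, error magnitude e = 1, c = [6, 8, 7, 5, 1].

Step 1: column multipliers v_i = (∏_{j≠i}(α_i − α_j))^{−1} mod 11.
  i = 1 (α = 10): (10−5)(10−2)(10−7)(10−6) = 5·8·3·4 = 480 ≡ 7, so v_1 = 7^{−1} = 8 (mod 11).
  i = 2 (α = 5): (5−10)(5−2)(5−7)(5−6) = (−5)·3·(−2)·(−1) = −30 ≡ 3, so v_2 = 3^{−1} = 4 (mod 11).
  i = 3 (α = 2): (2−10)(2−5)(2−7)(2−6) = (−8)·(−3)·(−5)·(−4) = 480 ≡ 7, so v_3 = 7^{−1} = 8 (mod 11).
  i = 4 (α = 7): (7−10)(7−5)(7−2)(7−6) = (−3)·2·5·1 = −30 ≡ 3, so v_4 = 3^{−1} = 4 (mod 11).
  i = 5 (α = 6): (6−10)(6−5)(6−2)(6−7) = (−4)·1·4·(−1) = 16 ≡ 5, so v_5 = 5^{−1} = 9 (mod 11).
  v = [8, 4, 8, 4, 9].
Step 2: syndromes of r = [6, 9, 7, 5, 1] (all sums mod 11).
  S_0 = Σ v_i r_i = 8·6 + 4·9 + 8·7 + 4·5 + 9·1 = 169 ≡ 4.
  S_1 = Σ v_i α_i r_i = 8·10·6 + 4·5·9 + 8·2·7 + 4·7·5 + 9·6·1 = 966 ≡ 9.
  α_i^2 mod 11 = [1, 3, 4, 5, 3].
  S_2 = Σ v_i α_i^2 r_i = 8·1·6 + 4·3·9 + 8·4·7 + 4·5·5 + 9·3·1 = 507 ≡ 1.
  S = (4, 9, 1) ≠ 0, so r is not a codeword (an error is present).
Step 3: locate the error. For a single error e at position i, S_ℓ = v_i·e·α_i^ℓ, so α_err = S_1/S_0.
  S_0^{−1} = 4^{−1} = 3 (mod 11), so α_err = 9·3 = 27 ≡ 5 = α_2. Error position i = 2.
  Consistency check: S_2/S_1 = 1·5 = 5 ≡ 5 = α_err ✓ (single-error assumption holds).
Step 4: error magnitude e = S_0/v_2 = S_0·∏_{j≠2}(α_2 − α_j) = 4·3 = 12 ≡ 1 (mod 11).
Step 5: correct position 2: c_2 = r_2 − e = 9 − 1 ≡ 8 (mod 11). Hence c = [6, 8, 7, 5, 1].
  Check: interpolating c through the α_i gives m(x) = 10 + 4·x (degree < 2) with m(α_i) = c_i for every i, so c is indeed a codeword.


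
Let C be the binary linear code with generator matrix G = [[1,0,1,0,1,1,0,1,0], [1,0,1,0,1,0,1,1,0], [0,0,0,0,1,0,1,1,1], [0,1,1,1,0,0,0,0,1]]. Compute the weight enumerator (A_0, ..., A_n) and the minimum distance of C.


Weight distribution: A_0 = 1, A_2 = 1, A_3 = 2, A_4 = 3, A_5 = 4, A_6 = 3, A_7 = 2. Minimum distance d = 2.

Enumerate all 2^4 = 16 messages m ∈ F_2^4.
For each, compute codeword c = mG in F_2^9, then tally its weight.
  m = 0000 → c = 000000000, weight = 0.
  m = 1000 → c = 101011010, weight = 5.
  m = 0100 → c = 101010110, weight = 5.
  m = 1100 → c = 000001100, weight = 2.
  m = 0010 → c = 000010111, weight = 4.
  m = 1010 → c = 101001101, weight = 5.
  m = 0110 → c = 101000001, weight = 3.
  m = 1110 → c = 000011011, weight = 4.
  m = 0001 → c = 011100001, weight = 4.
  m = 1001 → c = 110111011, weight = 7.
  m = 0101 → c = 110110111, weight = 7.
  m = 1101 → c = 011101101, weight = 6.
  m = 0011 → c = 011110110, weight = 6.
  m = 1011 → c = 110101100, weight = 5.
  m = 0111 → c = 110100000, weight = 3.
  m = 1111 → c = 011111010, weight = 6.
Tally weights:
  weight 0: 1 codewords.
  weight 2: 1 codewords.
  weight 3: 2 codewords.
  weight 4: 3 codewords.
  weight 5: 4 codewords.
  weight 6: 3 codewords.
  weight 7: 2 codewords.
Minimum distance d = smallest w > 0 with A_w > 0 = 2.
Sanity: Σ A_w = 16 = 2^4 = 16 ✓.


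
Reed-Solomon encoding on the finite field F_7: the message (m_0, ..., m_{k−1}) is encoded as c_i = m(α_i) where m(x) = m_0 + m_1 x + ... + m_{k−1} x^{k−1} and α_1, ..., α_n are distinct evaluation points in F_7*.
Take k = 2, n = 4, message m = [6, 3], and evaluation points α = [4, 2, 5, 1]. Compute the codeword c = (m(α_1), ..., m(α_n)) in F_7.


c = [4, 5, 0, 2]

Message polynomial: m(x) = 6 + 3·x (mod 7).
For each evaluation point α_i, compute m(α_i) mod 7:
  α_1 = 4: Horner steps 3 → 4, so m(4) = 4.
  α_2 = 2: Horner steps 3 → 5, so m(2) = 5.
  α_3 = 5: Horner steps 3 → 0, so m(5) = 0.
  α_4 = 1: Horner steps 3 → 2, so m(1) = 2.
Codeword c = [4, 5, 0, 2] ∈ F_7^4.


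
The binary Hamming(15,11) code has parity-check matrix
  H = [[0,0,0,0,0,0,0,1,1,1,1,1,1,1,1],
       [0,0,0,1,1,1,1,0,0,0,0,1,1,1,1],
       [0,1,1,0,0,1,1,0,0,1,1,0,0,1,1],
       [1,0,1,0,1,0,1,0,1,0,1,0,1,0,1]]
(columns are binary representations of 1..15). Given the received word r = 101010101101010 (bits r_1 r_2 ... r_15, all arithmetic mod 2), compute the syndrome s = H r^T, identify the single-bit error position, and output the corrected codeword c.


s = (0, 0, 0, 1)^T, error position = 1, corrected codeword c = 001010101101010

Compute s = H r^T mod 2 one row at a time:
  s_1 = 0 + 1 + 1 + 0 + 1 + 0 + 1 + 0 = 4 ≡ 0 (mod 2).
  s_2 = 0 + 1 + 0 + 1 + 1 + 0 + 1 + 0 = 4 ≡ 0 (mod 2).
  s_3 = 0 + 1 + 0 + 1 + 1 + 0 + 1 + 0 = 4 ≡ 0 (mod 2).
  s_4 = 1 + 1 + 1 + 1 + 1 + 0 + 0 + 0 = 5 ≡ 1 (mod 2).
s = (0, 0, 0, 1)^T — this equals column 1 of H (binary 0001), so error is at position 1.
Correct: flip bit 1 of r = 101010101101010 to get c = 001010101101010.


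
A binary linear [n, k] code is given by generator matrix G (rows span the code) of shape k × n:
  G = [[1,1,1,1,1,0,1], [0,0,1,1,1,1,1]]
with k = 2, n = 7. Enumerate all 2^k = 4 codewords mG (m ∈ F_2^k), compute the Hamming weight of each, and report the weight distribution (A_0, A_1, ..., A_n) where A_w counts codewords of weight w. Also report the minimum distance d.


Weight distribution: A_0 = 1, A_3 = 1, A_5 = 1, A_6 = 1. Minimum distance d = 3.

Enumerate all 2^2 = 4 messages m ∈ F_2^2.
For each, compute codeword c = mG in F_2^7, then tally its weight.
  m = 00 → c = 0000000, weight = 0.
  m = 10 → c = 1111101, weight = 6.
  m = 01 → c = 0011111, weight = 5.
  m = 11 → c = 1100010, weight = 3.
Tally weights:
  weight 0: 1 codewords.
  weight 3: 1 codewords.
  weight 5: 1 codewords.
  weight 6: 1 codewords.
Minimum distance d = smallest w > 0 with A_w > 0 = 3.
Sanity: Σ A_w = 4 = 2^2 = 4 ✓.


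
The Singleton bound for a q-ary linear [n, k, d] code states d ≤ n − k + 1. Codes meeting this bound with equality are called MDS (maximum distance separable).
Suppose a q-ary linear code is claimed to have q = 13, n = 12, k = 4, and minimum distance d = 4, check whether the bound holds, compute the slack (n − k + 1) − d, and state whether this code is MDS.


Singleton RHS = n − k + 1 = 9, slack = 5, bound satisfied, not MDS.

Singleton bound: d ≤ n − k + 1.
Here n = 12, k = 4, so n − k + 1 = 9.
Given d = 4, check d ≤ 9: YES.
Slack = (n − k + 1) − d = 5.
The code is NOT MDS (slack = 5 > 0).
Description: the claimed parameters are [12, 4, 4]_13; such a code would be non-MDS.


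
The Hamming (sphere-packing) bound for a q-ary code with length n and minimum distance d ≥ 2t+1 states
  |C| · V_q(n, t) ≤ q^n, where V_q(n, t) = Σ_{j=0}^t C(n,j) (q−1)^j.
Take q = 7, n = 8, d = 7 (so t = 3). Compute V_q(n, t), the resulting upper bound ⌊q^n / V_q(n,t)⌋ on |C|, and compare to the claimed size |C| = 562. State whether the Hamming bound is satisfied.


V_q(n, t) = 13153, q^n = 5764801, Hamming bound = 438, |C| = 562 > bound (violated).

Step 1: Compute V_q(n, t) = Σ_{j=0}^3 C(n, j) (q−1)^j.
  j = 0: C(8,0)·(6)^0 = 1·1 = 1.
  j = 1: C(8,1)·(6)^1 = 8·6 = 48.
  j = 2: C(8,2)·(6)^2 = 28·36 = 1008.
  j = 3: C(8,3)·(6)^3 = 56·216 = 12096.
  V_q(n, t) = 1 + 48 + 1008 + 12096 = 13153.
Step 2: q^n = 7^8 = 5764801.
Step 3: Hamming bound ⌊q^n / V_q(n,t)⌋ = ⌊5764801/13153⌋ = 438.
Step 4: Compare |C| = 562 to 438: violated.
The claimed |C| lies above the Hamming bound, so no 7-ary code of length 8 with d ≥ 7 can have 562 codewords.


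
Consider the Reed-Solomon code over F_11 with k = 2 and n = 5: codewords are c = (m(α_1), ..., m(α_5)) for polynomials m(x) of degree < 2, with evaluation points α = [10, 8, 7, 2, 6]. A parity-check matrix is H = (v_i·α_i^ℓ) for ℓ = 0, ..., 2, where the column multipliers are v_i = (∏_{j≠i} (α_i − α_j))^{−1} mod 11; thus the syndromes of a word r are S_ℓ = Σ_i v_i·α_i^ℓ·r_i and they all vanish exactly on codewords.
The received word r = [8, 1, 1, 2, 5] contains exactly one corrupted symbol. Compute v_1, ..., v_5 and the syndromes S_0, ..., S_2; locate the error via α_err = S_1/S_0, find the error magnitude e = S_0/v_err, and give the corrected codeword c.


S = (5, 2, 3), error at position 3, error magnitude e = 9, c = [8, 1, 3, 2, 5].

Step 1: column multipliers v_i = (∏_{j≠i}(α_i − α_j))^{−1} mod 11.
  i = 1 (α = 10): (10−8)(10−7)(10−2)(10−6) = 2·3·8·4 = 192 ≡ 5, so v_1 = 5^{−1} = 9 (mod 11).
  i = 2 (α = 8): (8−10)(8−7)(8−2)(8−6) = (−2)·1·6·2 = −24 ≡ 9, so v_2 = 9^{−1} = 5 (mod 11).
  i = 3 (α = 7): (7−10)(7−8)(7−2)(7−6) = (−3)·(−1)·5·1 = 15 ≡ 4, so v_3 = 4^{−1} = 3 (mod 11).
  i = 4 (α = 2): (2−10)(2−8)(2−7)(2−6) = (−8)·(−6)·(−5)·(−4) = 960 ≡ 3, so v_4 = 3^{−1} = 4 (mod 11).
  i = 5 (α = 6): (6−10)(6−8)(6−7)(6−2) = (−4)·(−2)·(−1)·4 = −32 ≡ 1, so v_5 = 1^{−1} = 1 (mod 11).
  v = [9, 5, 3, 4, 1].
Step 2: syndromes of r = [8, 1, 1, 2, 5] (all sums mod 11).
  S_0 = Σ v_i r_i = 9·8 + 5·1 + 3·1 + 4·2 + 1·5 = 93 ≡ 5.
  S_1 = Σ v_i α_i r_i = 9·10·8 + 5·8·1 + 3·7·1 + 4·2·2 + 1·6·5 = 827 ≡ 2.
  α_i^2 mod 11 = [1, 9, 5, 4, 3].
  S_2 = Σ v_i α_i^2 r_i = 9·1·8 + 5·9·1 + 3·5·1 + 4·4·2 + 1·3·5 = 179 ≡ 3.
  S = (5, 2, 3) ≠ 0, so r is not a codeword (an error is present).
Step 3: locate the error. For a single error e at position i, S_ℓ = v_i·e·α_i^ℓ, so α_err = S_1/S_0.
  S_0^{−1} = 5^{−1} = 9 (mod 11), so α_err = 2·9 = 18 ≡ 7 = α_3. Error position i = 3.
  Consistency check: S_2/S_1 = 3·6 = 18 ≡ 7 = α_err ✓ (single-error assumption holds).
Step 4: error magnitude e = S_0/v_3 = S_0·∏_{j≠3}(α_3 − α_j) = 5·4 = 20 ≡ 9 (mod 11).
Step 5: correct position 3: c_3 = r_3 − e = 1 − 9 ≡ 3 (mod 11). Hence c = [8, 1, 3, 2, 5].
  Check: interpolating c through the α_i gives m(x) = 6 + 9·x (degree < 2) with m(α_i) = c_i for every i, so c is indeed a codeword.


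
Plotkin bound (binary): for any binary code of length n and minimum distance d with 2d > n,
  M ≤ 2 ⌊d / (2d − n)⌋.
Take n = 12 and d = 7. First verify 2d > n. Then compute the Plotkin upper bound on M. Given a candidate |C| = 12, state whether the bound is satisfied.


Plotkin bound M ≤ 6; given |C| = 12 > bound (violated).

Check applicability: 2d = 14, n = 12.
2d − n = 2 > 0, so Plotkin applies.
Compute d/(2d−n) = 7/2 ≈ 3.5000.
⌊d/(2d−n)⌋ = 3.
Plotkin bound: M ≤ 2·3 = 6.
Given |C| = 12, check: VIOLATED.
This |C| is above the Plotkin bound, so no binary code with n = 12, d = 7 and 12 codewords exists.


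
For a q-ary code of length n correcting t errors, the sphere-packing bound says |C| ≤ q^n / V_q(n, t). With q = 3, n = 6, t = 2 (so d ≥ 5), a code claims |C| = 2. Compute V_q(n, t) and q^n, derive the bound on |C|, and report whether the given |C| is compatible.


V_q(n, t) = 73, q^n = 729, Hamming bound = 9, |C| = 2 ≤ bound (satisfied).

Step 1: Compute V_q(n, t) = Σ_{j=0}^2 C(n, j) (q−1)^j.
  j = 0: C(6,0)·(2)^0 = 1·1 = 1.
  j = 1: C(6,1)·(2)^1 = 6·2 = 12.
  j = 2: C(6,2)·(2)^2 = 15·4 = 60.
  V_q(n, t) = 1 + 12 + 60 = 73.
Step 2: q^n = 3^6 = 729.
Step 3: Hamming bound ⌊q^n / V_q(n,t)⌋ = ⌊729/73⌋ = 9.
Step 4: Compare |C| = 2 to 9: satisfied.
The claimed |C| lies below the Hamming bound.


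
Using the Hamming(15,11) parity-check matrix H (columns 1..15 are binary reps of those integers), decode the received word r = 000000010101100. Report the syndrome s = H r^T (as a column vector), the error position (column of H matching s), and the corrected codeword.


s = (0, 0, 1, 1)^T, error position = 3, corrected codeword c = 001000010101100

Compute s = H r^T mod 2 one row at a time:
  s_1 = 1 + 0 + 1 + 0 + 1 + 1 + 0 + 0 = 4 ≡ 0 (mod 2).
  s_2 = 0 + 0 + 0 + 0 + 1 + 1 + 0 + 0 = 2 ≡ 0 (mod 2).
  s_3 = 0 + 0 + 0 + 0 + 1 + 0 + 0 + 0 = 1 ≡ 1 (mod 2).
  s_4 = 0 + 0 + 0 + 0 + 0 + 0 + 1 + 0 = 1 ≡ 1 (mod 2).
s = (0, 0, 1, 1)^T — this equals column 3 of H (binary 0011), so error is at position 3.
Correct: flip bit 3 of r = 000000010101100 to get c = 001000010101100.


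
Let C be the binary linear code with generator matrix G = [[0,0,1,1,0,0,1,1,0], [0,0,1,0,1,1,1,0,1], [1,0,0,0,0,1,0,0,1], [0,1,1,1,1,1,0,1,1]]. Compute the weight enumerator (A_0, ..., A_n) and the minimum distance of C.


Weight distribution: A_0 = 1, A_2 = 1, A_3 = 1, A_4 = 5, A_5 = 4, A_6 = 1, A_7 = 3. Minimum distance d = 2.

Enumerate all 2^4 = 16 messages m ∈ F_2^4.
For each, compute codeword c = mG in F_2^9, then tally its weight.
  m = 0000 → c = 000000000, weight = 0.
  m = 1000 → c = 001100110, weight = 4.
  m = 0100 → c = 001011101, weight = 5.
  m = 1100 → c = 000111011, weight = 5.
  m = 0010 → c = 100001001, weight = 3.
  m = 1010 → c = 101101111, weight = 7.
  m = 0110 → c = 101010100, weight = 4.
  m = 1110 → c = 100110010, weight = 4.
  m = 0001 → c = 011111011, weight = 7.
  m = 1001 → c = 010011101, weight = 5.
  m = 0101 → c = 010100110, weight = 4.
  m = 1101 → c = 011000000, weight = 2.
  m = 0011 → c = 111110010, weight = 6.
  m = 1011 → c = 110010100, weight = 4.
  m = 0111 → c = 110101111, weight = 7.
  m = 1111 → c = 111001001, weight = 5.
Tally weights:
  weight 0: 1 codewords.
  weight 2: 1 codewords.
  weight 3: 1 codewords.
  weight 4: 5 codewords.
  weight 5: 4 codewords.
  weight 6: 1 codewords.
  weight 7: 3 codewords.
Minimum distance d = smallest w > 0 with A_w > 0 = 2.
Sanity: Σ A_w = 16 = 2^4 = 16 ✓.


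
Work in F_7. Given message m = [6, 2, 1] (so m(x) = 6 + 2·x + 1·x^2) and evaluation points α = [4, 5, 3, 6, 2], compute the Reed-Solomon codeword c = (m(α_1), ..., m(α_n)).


c = [2, 6, 0, 5, 0]

Message polynomial: m(x) = 6 + 2·x + 1·x^2 (mod 7).
For each evaluation point α_i, compute m(α_i) mod 7:
  α_1 = 4: Horner steps 1 → 6 → 2, so m(4) = 2.
  α_2 = 5: Horner steps 1 → 0 → 6, so m(5) = 6.
  α_3 = 3: Horner steps 1 → 5 → 0, so m(3) = 0.
  α_4 = 6: Horner steps 1 → 1 → 5, so m(6) = 5.
  α_5 = 2: Horner steps 1 → 4 → 0, so m(2) = 0.
Codeword c = [2, 6, 0, 5, 0] ∈ F_7^5.


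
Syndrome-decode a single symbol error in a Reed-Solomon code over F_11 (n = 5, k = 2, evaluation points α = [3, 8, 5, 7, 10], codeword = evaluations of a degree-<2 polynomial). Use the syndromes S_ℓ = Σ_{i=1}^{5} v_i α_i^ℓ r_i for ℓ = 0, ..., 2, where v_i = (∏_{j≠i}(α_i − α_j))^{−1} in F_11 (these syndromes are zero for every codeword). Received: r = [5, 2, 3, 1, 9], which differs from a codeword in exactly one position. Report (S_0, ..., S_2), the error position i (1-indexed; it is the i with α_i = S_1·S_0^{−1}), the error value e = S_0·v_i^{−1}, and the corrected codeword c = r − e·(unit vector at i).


S = (8, 9, 6), error at position 2, error magnitude e = 2, c = [5, 0, 3, 1, 9].

Step 1: column multipliers v_i = (∏_{j≠i}(α_i − α_j))^{−1} mod 11.
  i = 1 (α = 3): (3−8)(3−5)(3−7)(3−10) = (−5)·(−2)·(−4)·(−7) = 280 ≡ 5, so v_1 = 5^{−1} = 9 (mod 11).
  i = 2 (α = 8): (8−3)(8−5)(8−7)(8−10) = 5·3·1·(−2) = −30 ≡ 3, so v_2 = 3^{−1} = 4 (mod 11).
  i = 3 (α = 5): (5−3)(5−8)(5−7)(5−10) = 2·(−3)·(−2)·(−5) = −60 ≡ 6, so v_3 = 6^{−1} = 2 (mod 11).
  i = 4 (α = 7): (7−3)(7−8)(7−5)(7−10) = 4·(−1)·2·(−3) = 24 ≡ 2, so v_4 = 2^{−1} = 6 (mod 11).
  i = 5 (α = 10): (10−3)(10−8)(10−5)(10−7) = 7·2·5·3 = 210 ≡ 1, so v_5 = 1^{−1} = 1 (mod 11).
  v = [9, 4, 2, 6, 1].
Step 2: syndromes of r = [5, 2, 3, 1, 9] (all sums mod 11).
  S_0 = Σ v_i r_i = 9·5 + 4·2 + 2·3 + 6·1 + 1·9 = 74 ≡ 8.
  S_1 = Σ v_i α_i r_i = 9·3·5 + 4·8·2 + 2·5·3 + 6·7·1 + 1·10·9 = 361 ≡ 9.
  α_i^2 mod 11 = [9, 9, 3, 5, 1].
  S_2 = Σ v_i α_i^2 r_i = 9·9·5 + 4·9·2 + 2·3·3 + 6·5·1 + 1·1·9 = 534 ≡ 6.
  S = (8, 9, 6) ≠ 0, so r is not a codeword (an error is present).
Step 3: locate the error. For a single error e at position i, S_ℓ = v_i·e·α_i^ℓ, so α_err = S_1/S_0.
  S_0^{−1} = 8^{−1} = 7 (mod 11), so α_err = 9·7 = 63 ≡ 8 = α_2. Error position i = 2.
  Consistency check: S_2/S_1 = 6·5 = 30 ≡ 8 = α_err ✓ (single-error assumption holds).
Step 4: error magnitude e = S_0/v_2 = S_0·∏_{j≠2}(α_2 − α_j) = 8·3 = 24 ≡ 2 (mod 11).
Step 5: correct position 2: c_2 = r_2 − e = 2 − 2 ≡ 0 (mod 11). Hence c = [5, 0, 3, 1, 9].
  Check: interpolating c through the α_i gives m(x) = 8 + 10·x (degree < 2) with m(α_i) = c_i for every i, so c is indeed a codeword.


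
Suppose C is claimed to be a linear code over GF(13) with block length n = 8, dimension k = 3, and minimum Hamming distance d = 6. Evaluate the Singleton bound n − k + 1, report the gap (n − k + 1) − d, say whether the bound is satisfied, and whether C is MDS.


Singleton RHS = n − k + 1 = 6, slack = 0, bound satisfied, MDS.

Singleton bound: d ≤ n − k + 1.
Here n = 8, k = 3, so n − k + 1 = 6.
Given d = 6, check d ≤ 6: YES.
Slack = (n − k + 1) − d = 0.
The code is MDS (slack = 0).
Description: the claimed parameters are [8, 3, 6]_13; such a code would be MDS (meets Singleton bound).


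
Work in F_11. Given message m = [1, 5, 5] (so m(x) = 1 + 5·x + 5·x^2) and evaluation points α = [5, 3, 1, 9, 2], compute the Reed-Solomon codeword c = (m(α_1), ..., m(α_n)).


c = [8, 6, 0, 0, 9]

Message polynomial: m(x) = 1 + 5·x + 5·x^2 (mod 11).
For each evaluation point α_i, compute m(α_i) mod 11:
  α_1 = 5: Horner steps 5 → 8 → 8, so m(5) = 8.
  α_2 = 3: Horner steps 5 → 9 → 6, so m(3) = 6.
  α_3 = 1: Horner steps 5 → 10 → 0, so m(1) = 0.
  α_4 = 9: Horner steps 5 → 6 → 0, so m(9) = 0.
  α_5 = 2: Horner steps 5 → 4 → 9, so m(2) = 9.
Codeword c = [8, 6, 0, 0, 9] ∈ F_11^5.


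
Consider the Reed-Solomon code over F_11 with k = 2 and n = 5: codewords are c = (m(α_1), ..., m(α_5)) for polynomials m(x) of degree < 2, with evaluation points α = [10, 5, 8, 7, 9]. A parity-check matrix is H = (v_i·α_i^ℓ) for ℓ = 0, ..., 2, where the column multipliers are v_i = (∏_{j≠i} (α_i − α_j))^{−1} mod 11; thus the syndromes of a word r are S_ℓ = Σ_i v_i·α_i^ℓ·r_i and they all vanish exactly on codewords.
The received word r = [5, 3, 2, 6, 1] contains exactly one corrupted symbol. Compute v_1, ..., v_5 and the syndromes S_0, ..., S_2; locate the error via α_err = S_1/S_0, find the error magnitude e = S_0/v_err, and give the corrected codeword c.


S = (1, 9, 4), error at position 5, error magnitude e = 3, c = [5, 3, 2, 6, 9].

Step 1: column multipliers v_i = (∏_{j≠i}(α_i − α_j))^{−1} mod 11.
  i = 1 (α = 10): (10−5)(10−8)(10−7)(10−9) = 5·2·3·1 = 30 ≡ 8, so v_1 = 8^{−1} = 7 (mod 11).
  i = 2 (α = 5): (5−10)(5−8)(5−7)(5−9) = (−5)·(−3)·(−2)·(−4) = 120 ≡ 10, so v_2 = 10^{−1} = 10 (mod 11).
  i = 3 (α = 8): (8−10)(8−5)(8−7)(8−9) = (−2)·3·1·(−1) = 6 ≡ 6, so v_3 = 6^{−1} = 2 (mod 11).
  i = 4 (α = 7): (7−10)(7−5)(7−8)(7−9) = (−3)·2·(−1)·(−2) = −12 ≡ 10, so v_4 = 10^{−1} = 10 (mod 11).
  i = 5 (α = 9): (9−10)(9−5)(9−8)(9−7) = (−1)·4·1·2 = −8 ≡ 3, so v_5 = 3^{−1} = 4 (mod 11).
  v = [7, 10, 2, 10, 4].
Step 2: syndromes of r = [5, 3, 2, 6, 1] (all sums mod 11).
  S_0 = Σ v_i r_i = 7·5 + 10·3 + 2·2 + 10·6 + 4·1 = 133 ≡ 1.
  S_1 = Σ v_i α_i r_i = 7·10·5 + 10·5·3 + 2·8·2 + 10·7·6 + 4·9·1 = 988 ≡ 9.
  α_i^2 mod 11 = [1, 3, 9, 5, 4].
  S_2 = Σ v_i α_i^2 r_i = 7·1·5 + 10·3·3 + 2·9·2 + 10·5·6 + 4·4·1 = 477 ≡ 4.
  S = (1, 9, 4) ≠ 0, so r is not a codeword (an error is present).
Step 3: locate the error. For a single error e at position i, S_ℓ = v_i·e·α_i^ℓ, so α_err = S_1/S_0.
  S_0^{−1} = 1^{−1} = 1 (mod 11), so α_err = 9·1 = 9 ≡ 9 = α_5. Error position i = 5.
  Consistency check: S_2/S_1 = 4·5 = 20 ≡ 9 = α_err ✓ (single-error assumption holds).
Step 4: error magnitude e = S_0/v_5 = S_0·∏_{j≠5}(α_5 − α_j) = 1·3 = 3 ≡ 3 (mod 11).
Step 5: correct position 5: c_5 = r_5 − e = 1 − 3 ≡ 9 (mod 11). Hence c = [5, 3, 2, 6, 9].
  Check: interpolating c through the α_i gives m(x) = 1 + 7·x (degree < 2) with m(α_i) = c_i for every i, so c is indeed a codeword.
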